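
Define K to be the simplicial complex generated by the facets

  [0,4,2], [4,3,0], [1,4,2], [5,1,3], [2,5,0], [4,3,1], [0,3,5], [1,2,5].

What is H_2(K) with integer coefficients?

H_2 = Z.

Order the vertices as 0 < 1 < 2 < 3 < 4 < 5. Listing each simplex with vertices in this order, K has dimension 2 with simplices:

  0-simplices (6): [0], [1], [2], [3], [4], [5]
  1-simplices (12): [0,2], [0,3], [0,4], [0,5], [1,2], [1,3], [1,4], [1,5], [2,4], [2,5], [3,4], [3,5]
  2-simplices (8): [0,2,4], [0,2,5], [0,3,4], [0,3,5], [1,2,4], [1,2,5], [1,3,4], [1,3,5]

Hence C_0 ≅ Z^6, C_1 ≅ Z^12, C_2 ≅ Z^8.

The boundary map ∂_1: C_1 → C_0 is given by ∂[p,q] = [q] − [p]. For instance
  ∂[3,4] = [4] − [3].
The resulting 6×12 matrix has rank 5, and its Smith normal form has invariant factors (1,1,1,1,1).

Boundary ∂_2: C_2 → C_1 sends each 2-simplex [p,q,r] to [q,r] − [p,r] + [p,q]. For instance
  ∂[1,2,5] = [2,5] − [1,5] + [1,2],
  ∂[1,3,4] = [3,4] − [1,4] + [1,3].
As a 12×8 matrix over Z this has rank 7, with invariant factors (1,1,1,1,1,1,1).

Now H_k = ker ∂_k / im ∂_{k+1}, so:

  H_2: rank ker ∂_2 − rank ∂_3 = (8 − 7) − 0 = 1, and there is no ∂_3, so H_2 = Z.

(K is a triangulation of the 2-sphere S^2.)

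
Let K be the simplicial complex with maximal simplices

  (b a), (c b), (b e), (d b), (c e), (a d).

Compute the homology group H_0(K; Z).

Order the vertices as a < b < c < d < e. Listing each simplex with vertices in this order, K has dimension 1 with simplices:

  0-simplices (5): a, b, c, d, e
  1-simplices (6): ab, ad, bc, bd, be, ce

so the chain groups are C_0 ≅ Z^5, C_1 ≅ Z^6.

The boundary map ∂_1: C_1 → C_0 maps an edge to its endpoints' difference, ∂[p,q] = q − p. For instance
  ∂ab = b − a.
The 5×6 boundary matrix has rank 4 and Smith normal form diag(1,1,1,1).

From H_k ≅ ker(∂_k) / im(∂_{k+1}) we obtain:

  H_0: rank C_0 − rank ∂_1 = 5 − 4 = 1, and the invariant factors of ∂_1 are all 1, so H_0 ≅ Z.

(K is a triangulation of a wedge of 2 circles.)

H_0 ≅ Z.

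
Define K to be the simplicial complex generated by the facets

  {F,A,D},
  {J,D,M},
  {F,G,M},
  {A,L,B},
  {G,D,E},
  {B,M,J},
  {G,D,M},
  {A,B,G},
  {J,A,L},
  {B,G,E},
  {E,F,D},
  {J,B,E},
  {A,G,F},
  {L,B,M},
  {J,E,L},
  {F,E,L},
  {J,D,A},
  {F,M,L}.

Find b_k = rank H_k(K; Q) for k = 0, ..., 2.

b_0 = 1, b_1 = 1, b_2 = 0.

Order the vertices as A < B < D < E < F < G < J < L < M. Listing each simplex with vertices in this order, K has dimension 2 with simplices:

  0-simplices (9): A, B, D, E, F, G, J, L, M
  1-simplices (27): AB, AD, AF, AG, AJ, AL, BE, BG, BJ, BL, BM, DE, DF, DG, DJ, DM, EF, EG, EJ, EL, FG, FL, FM, GM, JL, JM, LM
  2-simplices (18): ABG, ABL, ADF, ADJ, AFG, AJL, BEG, BEJ, BJM, BLM, DEF, DEG, DGM, DJM, EFL, EJL, FGM, FLM

so the chain groups are C_0 ≅ Z^9, C_1 ≅ Z^27, C_2 ≅ Z^18.

The boundary map ∂_1: C_1 → C_0 sends each edge [p,q] (with p < q) to q − p. For instance
  ∂AJ = J − A.
The 9×27 boundary matrix has rank 8 and Smith normal form diag(1,1,1,1,1,1,1,1).

The boundary map ∂_2: C_2 → C_1 acts by ∂[p,q,r] = [q,r] − [p,r] + [p,q]. For instance
  ∂AFG = FG − AG + AF,
  ∂BEJ = EJ − BJ + BE.
As a 27×18 matrix over Z this has rank 18, with invariant factors (1,1,1,1,1,1,1,1,1,1,1,1,1,1,1,1,1,2).

Now H_k = ker ∂_k / im ∂_{k+1}, so:

  H_0: rank C_0 − rank ∂_1 = 9 − 8 = 1, and the invariant factors of ∂_1 are all 1, so H_0 ≅ Z.
  H_1: rank ker ∂_1 − rank ∂_2 = (27 − 8) − 18 = 1, and ∂_2 has invariant factor 2 > 1, so H_1 ≅ Z ⊕ Z/2Z.
  H_2: rank ker ∂_2 − rank ∂_3 = (18 − 18) − 0 = 0, and there is no ∂_3, so H_2 ≅ 0.

(K is a triangulation of the Klein bottle.)

Hence the Betti numbers are b_0 = 1, b_1 = 1, b_2 = 0.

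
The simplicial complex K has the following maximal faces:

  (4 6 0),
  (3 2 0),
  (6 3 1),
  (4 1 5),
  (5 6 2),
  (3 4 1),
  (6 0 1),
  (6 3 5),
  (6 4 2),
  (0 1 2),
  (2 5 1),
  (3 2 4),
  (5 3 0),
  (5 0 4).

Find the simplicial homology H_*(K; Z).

H_0 ≅ Z,  H_1 ≅ Z^2,  H_2 ≅ Z.

Fix the vertex order 0 < 1 < 2 < 3 < 4 < 5 < 6 and write every simplex with vertices in increasing order. Then dim K = 2 and the simplices of K are:

  0-simplices (7): [0], [1], [2], [3], [4], [5], [6]
  1-simplices (21): [0,1], [0,2], [0,3], [0,4], [0,5], [0,6], [1,2], [1,3], [1,4], [1,5], [1,6], [2,3], [2,4], [2,5], [2,6], [3,4], [3,5], [3,6], [4,5], [4,6], [5,6]
  2-simplices (14): [0,1,2], [0,1,6], [0,2,3], [0,3,5], [0,4,5], [0,4,6], [1,2,5], [1,3,4], [1,3,6], [1,4,5], [2,3,4], [2,4,6], [2,5,6], [3,5,6]

Hence C_0 ≅ Z^7, C_1 ≅ Z^21, C_2 ≅ Z^14.

Boundary ∂_1: C_1 → C_0 sends each edge [p,q] (with p < q) to q − p. For instance
  ∂[2,3] = [3] − [2].
The 7×21 boundary matrix has rank 6 and Smith normal form diag(1,1,1,1,1,1).

Boundary ∂_2: C_2 → C_1 sends each 2-simplex [p,q,r] to [q,r] − [p,r] + [p,q]. For instance
  ∂[0,4,6] = [4,6] − [0,6] + [0,4],
  ∂[1,2,5] = [2,5] − [1,5] + [1,2].
The 21×14 boundary matrix has rank 13 and Smith normal form diag(1,1,1,1,1,1,1,1,1,1,1,1,1).

From H_k ≅ ker(∂_k) / im(∂_{k+1}) we obtain:

  H_0: rank C_0 − rank ∂_1 = 7 − 6 = 1, and the invariant factors of ∂_1 are all 1, so H_0 = Z.
  H_1: rank ker ∂_1 − rank ∂_2 = (21 − 6) − 13 = 2, and the invariant factors of ∂_2 are all 1, so H_1 = Z^2.
  H_2: rank ker ∂_2 − rank ∂_3 = (14 − 13) − 0 = 1, and there is no ∂_3, so H_2 = Z.

As a check, the Euler characteristic is 7 − 21 + 14 = 0, which agrees with 1 − 2 + 1 = 0.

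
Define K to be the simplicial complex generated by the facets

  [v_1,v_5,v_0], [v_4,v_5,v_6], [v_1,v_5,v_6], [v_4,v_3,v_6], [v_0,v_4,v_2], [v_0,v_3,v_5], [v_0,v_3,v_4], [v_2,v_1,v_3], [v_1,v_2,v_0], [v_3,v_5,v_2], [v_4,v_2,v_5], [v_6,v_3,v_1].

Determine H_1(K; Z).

Order the vertices as v_0 < v_1 < v_2 < v_3 < v_4 < v_5 < v_6. Listing each simplex with vertices in this order, K has dimension 2 with simplices:

  0-simplices (7): [v_0], [v_1], [v_2], [v_3], [v_4], [v_5], [v_6]
  1-simplices (18): (18 of them)
  2-simplices (12): (12 of them)

so the chain groups are C_0 ≅ Z^7, C_1 ≅ Z^18, C_2 ≅ Z^12.

Boundary ∂_1: C_1 → C_0 maps an edge to its endpoints' difference, ∂[p,q] = q − p. For instance
  ∂[v_0,v_1] = [v_1] − [v_0].
The 7×18 boundary matrix has rank 6 and Smith normal form diag(1,1,1,1,1,1).

The boundary map ∂_2: C_2 → C_1 acts by ∂[p,q,r] = [q,r] − [p,r] + [p,q]. For instance
  ∂[v_4,v_5,v_6] = [v_5,v_6] − [v_4,v_6] + [v_4,v_5],
  ∂[v_0,v_1,v_5] = [v_1,v_5] − [v_0,v_5] + [v_0,v_1].
The 18×12 boundary matrix has rank 12 and Smith normal form diag(1,1,1,1,1,1,1,1,1,1,1,2).

Computing H_k = (kernel of ∂_k) / (image of ∂_{k+1}):

  H_1: rank ker ∂_1 − rank ∂_2 = (18 − 6) − 12 = 0, and ∂_2 has invariant factor 2 > 1, so H_1 = Z/2Z.

H_1 = Z/2Z.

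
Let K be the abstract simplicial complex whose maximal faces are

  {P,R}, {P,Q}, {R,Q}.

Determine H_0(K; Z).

H_0 ≅ Z.

Fix the vertex order P < Q < R and write every simplex with vertices in increasing order. Then dim K = 1 and the simplices of K are:

  0-simplices (3): P, Q, R
  1-simplices (3): PQ, PR, QR

Hence C_0 ≅ Z^3, C_1 ≅ Z^3.

∂_1: C_1 → C_0 maps an edge to its endpoints' difference, ∂[p,q] = q − p.
The 3×3 boundary matrix has rank 2 and Smith normal form diag(1,1).

Now H_k = ker ∂_k / im ∂_{k+1}, so:

  H_0: rank C_0 − rank ∂_1 = 3 − 2 = 1, and the invariant factors of ∂_1 are all 1, so H_0 ≅ Z.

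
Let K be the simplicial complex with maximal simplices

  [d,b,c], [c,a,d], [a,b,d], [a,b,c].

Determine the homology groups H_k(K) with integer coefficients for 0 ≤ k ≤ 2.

Fix the vertex order a < b < c < d and write every simplex with vertices in increasing order. Then dim K = 2 and the simplices of K are:

  0-simplices (4): a, b, c, d
  1-simplices (6): ab, ac, ad, bc, bd, cd
  2-simplices (4): abc, abd, acd, bcd

Hence C_0 ≅ Z^4, C_1 ≅ Z^6, C_2 ≅ Z^4.

∂_1: C_1 → C_0 is given by ∂[p,q] = [q] − [p]. For instance
  ∂ab = b − a.
The resulting 4×6 matrix has rank 3, and its Smith normal form has invariant factors (1,1,1).

∂_2: C_2 → C_1 acts by ∂[p,q,r] = [q,r] − [p,r] + [p,q]. For instance
  ∂bcd = cd − bd + bc,
  ∂acd = cd − ad + ac.
This gives a 6×4 integer matrix of rank 3; reducing to Smith normal form yields diagonal entries (1,1,1).

Reading off H_k = ker ∂_k / im ∂_{k+1}:

  H_0: rank C_0 − rank ∂_1 = 4 − 3 = 1, and the invariant factors of ∂_1 are all 1, so H_0 ≅ Z.
  H_1: rank ker ∂_1 − rank ∂_2 = (6 − 3) − 3 = 0, and the invariant factors of ∂_2 are all 1, so H_1 ≅ 0.
  H_2: rank ker ∂_2 − rank ∂_3 = (4 − 3) − 0 = 1, and there is no ∂_3, so H_2 ≅ Z.

As a check, the Euler characteristic is 4 − 6 + 4 = 2, which agrees with 1 − 0 + 1 = 2.

H_0 = Z,  H_1 = 0,  H_2 = Z.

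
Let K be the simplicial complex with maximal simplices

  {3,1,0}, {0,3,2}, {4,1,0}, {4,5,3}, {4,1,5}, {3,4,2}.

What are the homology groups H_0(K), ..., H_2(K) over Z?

Order the vertices as 0 < 1 < 2 < 3 < 4 < 5. Listing each simplex with vertices in this order, K has dimension 2 with simplices:

  0-simplices (6): [0], [1], [2], [3], [4], [5]
  1-simplices (12): [0,1], [0,2], [0,3], [0,4], [1,3], [1,4], [1,5], [2,3], [2,4], [3,4], [3,5], [4,5]
  2-simplices (6): [0,1,3], [0,1,4], [0,2,3], [1,4,5], [2,3,4], [3,4,5]

Hence C_0 ≅ Z^6, C_1 ≅ Z^12, C_2 ≅ Z^6.

∂_1: C_1 → C_0 is given by ∂[p,q] = [q] − [p].
As a 6×12 matrix over Z this has rank 5, with invariant factors (1,1,1,1,1).

∂_2: C_2 → C_1 sends each 2-simplex [p,q,r] to [q,r] − [p,r] + [p,q]. For instance
  ∂[2,3,4] = [3,4] − [2,4] + [2,3],
  ∂[0,2,3] = [2,3] − [0,3] + [0,2].
The 12×6 boundary matrix has rank 6 and Smith normal form diag(1,1,1,1,1,1).

Computing H_k = (kernel of ∂_k) / (image of ∂_{k+1}):

  H_0: rank C_0 − rank ∂_1 = 6 − 5 = 1, and the invariant factors of ∂_1 are all 1, so H_0 = Z.
  H_1: rank ker ∂_1 − rank ∂_2 = (12 − 5) − 6 = 1, and the invariant factors of ∂_2 are all 1, so H_1 = Z.
  H_2: rank ker ∂_2 − rank ∂_3 = (6 − 6) − 0 = 0, and there is no ∂_3, so H_2 = 0.

As a check, the Euler characteristic is 6 − 12 + 6 = 0, which agrees with 1 − 1 + 0 = 0.
(K is a triangulation of the cylinder S^1 x I.)

H_0 ≅ Z,  H_1 ≅ Z,  H_2 = 0.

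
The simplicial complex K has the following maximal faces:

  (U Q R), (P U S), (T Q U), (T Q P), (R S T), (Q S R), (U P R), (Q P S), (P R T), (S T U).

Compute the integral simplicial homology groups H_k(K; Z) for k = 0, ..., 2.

H_0 ≅ Z,  H_1 ≅ Z/2,  H_2 = 0.

Take the total order P < Q < R < S < T < U on the vertex set. Then K (dimension 2) consists of the simplices:

  0-simplices (6): P, Q, R, S, T, U
  1-simplices (15): PQ, PR, PS, PT, PU, QR, QS, QT, QU, RS, RT, RU, ST, SU, TU
  2-simplices (10): PQS, PQT, PRT, PRU, PSU, QRS, QRU, QTU, RST, STU

giving chain groups C_0 ≅ Z^6, C_1 ≅ Z^15, C_2 ≅ Z^10.

The boundary map ∂_1: C_1 → C_0 sends each edge [p,q] (with p < q) to q − p. For instance
  ∂PR = R − P.
This gives a 6×15 integer matrix of rank 5; reducing to Smith normal form yields diagonal entries (1,1,1,1,1).

The boundary map ∂_2: C_2 → C_1 sends each 2-simplex [p,q,r] to [q,r] − [p,r] + [p,q]. For instance
  ∂QRS = RS − QS + QR,
  ∂PSU = SU − PU + PS.
As a 15×10 matrix over Z this has rank 10, with invariant factors (1,1,1,1,1,1,1,1,1,2).

Reading off H_k = ker ∂_k / im ∂_{k+1}:

  H_0: rank C_0 − rank ∂_1 = 6 − 5 = 1, and the invariant factors of ∂_1 are all 1, so H_0 ≅ Z.
  H_1: rank ker ∂_1 − rank ∂_2 = (15 − 5) − 10 = 0, and ∂_2 has invariant factor 2 > 1, so H_1 ≅ Z/2.
  H_2: rank ker ∂_2 − rank ∂_3 = (10 − 10) − 0 = 0, and there is no ∂_3, so H_2 ≅ 0.

As a check, the Euler characteristic is 6 − 15 + 10 = 1, which agrees with 1 − 0 + 0 = 1.
(K is a triangulation of the real projective plane RP^2.)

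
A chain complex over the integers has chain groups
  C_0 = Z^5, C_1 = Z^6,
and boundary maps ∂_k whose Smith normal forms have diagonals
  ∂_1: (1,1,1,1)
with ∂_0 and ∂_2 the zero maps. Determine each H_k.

H_0 ≅ Z,  H_1 ≅ Z^2.

H_0: b_0 = 5 − 0 − 4 = 1; torsion from ∂_1 factors > 1: none. So H_0 ≅ Z.
H_1: b_1 = 6 − 4 − 0 = 2; torsion from ∂_2 factors > 1: none. So H_1 ≅ Z^2.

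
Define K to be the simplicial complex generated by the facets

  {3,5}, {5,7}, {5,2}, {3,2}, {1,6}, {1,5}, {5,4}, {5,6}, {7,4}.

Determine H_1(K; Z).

H_1 = Z^3.

Fix the vertex order 1 < 2 < 3 < 4 < 5 < 6 < 7 and write every simplex with vertices in increasing order. Then dim K = 1 and the simplices of K are:

  0-simplices (7): [1], [2], [3], [4], [5], [6], [7]
  1-simplices (9): [1,5], [1,6], [2,3], [2,5], [3,5], [4,5], [4,7], [5,6], [5,7]

giving chain groups C_0 ≅ Z^7, C_1 ≅ Z^9.

Boundary ∂_1: C_1 → C_0 maps an edge to its endpoints' difference, ∂[p,q] = q − p. For instance
  ∂[2,5] = [5] − [2].
As a 7×9 matrix over Z this has rank 6, with invariant factors (1,1,1,1,1,1).

Computing H_k = (kernel of ∂_k) / (image of ∂_{k+1}):

  H_1: rank ker ∂_1 − rank ∂_2 = (9 − 6) − 0 = 3, and there is no ∂_2, so H_1 = Z^3.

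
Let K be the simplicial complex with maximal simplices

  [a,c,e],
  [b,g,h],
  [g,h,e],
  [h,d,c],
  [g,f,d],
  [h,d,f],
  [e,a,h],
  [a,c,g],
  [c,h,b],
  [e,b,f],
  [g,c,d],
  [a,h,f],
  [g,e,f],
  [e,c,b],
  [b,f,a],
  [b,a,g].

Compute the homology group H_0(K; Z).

H_0 ≅ Z.

K has 8 vertices, 24 edges, 16 triangles.
rank ∂_0 = 0, rank ∂_1 = 7 ⇒ b_0 = 8 − 0 − 7 = 1; all invariant factors of ∂_1 are 1 so no torsion. So H_0 ≅ Z.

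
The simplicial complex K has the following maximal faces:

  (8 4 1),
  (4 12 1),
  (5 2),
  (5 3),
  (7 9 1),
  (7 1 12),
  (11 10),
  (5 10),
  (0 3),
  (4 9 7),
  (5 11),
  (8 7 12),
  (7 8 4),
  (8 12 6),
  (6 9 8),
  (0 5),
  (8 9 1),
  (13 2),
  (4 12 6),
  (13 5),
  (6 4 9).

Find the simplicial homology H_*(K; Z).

Order the vertices as 0 < 1 < 2 < 3 < 4 < 5 < 6 < 7 < 8 < 9 < 10 < 11 < 12 < 13. Listing each simplex with vertices in this order, K has dimension 2 with simplices:

  0-simplices (14): [0], [1], [2], [3], [4], [5], [6], [7], [8], [9], [10], [11], [12], [13]
  1-simplices (27): (27 of them)
  2-simplices (12): [1,4,8], [1,4,12], [1,7,9], [1,7,12], [1,8,9], [4,6,9], [4,6,12], [4,7,8], [4,7,9], [6,8,9], [6,8,12], [7,8,12]

giving chain groups C_0 ≅ Z^14, C_1 ≅ Z^27, C_2 ≅ Z^12.

The boundary map ∂_1: C_1 → C_0 is given by ∂[p,q] = [q] − [p].
As a 14×27 matrix over Z this has rank 12, with invariant factors (1,1,1,1,1,1,1,1,1,1,1,1).

The boundary map ∂_2: C_2 → C_1 sends each 2-simplex [p,q,r] to [q,r] − [p,r] + [p,q]. For instance
  ∂[4,7,8] = [7,8] − [4,8] + [4,7],
  ∂[1,4,8] = [4,8] − [1,8] + [1,4].
The 27×12 boundary matrix has rank 12 and Smith normal form diag(1,1,1,1,1,1,1,1,1,1,1,2).

Reading off H_k = ker ∂_k / im ∂_{k+1}:

  H_0: rank C_0 − rank ∂_1 = 14 − 12 = 2, and the invariant factors of ∂_1 are all 1, so H_0 = Z^2.
  H_1: rank ker ∂_1 − rank ∂_2 = (27 − 12) − 12 = 3, and ∂_2 has invariant factor 2 > 1, so H_1 = Z^3 ⊕ Z/2Z.
  H_2: rank ker ∂_2 − rank ∂_3 = (12 − 12) − 0 = 0, and there is no ∂_3, so H_2 = 0.

H_0 ≅ Z^2,  H_1 ≅ Z^3 ⊕ Z/2Z,  H_2 = 0.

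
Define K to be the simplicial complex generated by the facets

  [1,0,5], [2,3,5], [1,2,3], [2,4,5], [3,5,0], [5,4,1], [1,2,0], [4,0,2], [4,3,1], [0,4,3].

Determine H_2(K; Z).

H_2 ≅ 0.

We work with the vertex ordering 0 < 1 < 2 < 3 < 4 < 5. The simplices of K, each written with vertices in increasing order, are:

  0-simplices (6): [0], [1], [2], [3], [4], [5]
  1-simplices (15): [0,1], [0,2], [0,3], [0,4], [0,5], [1,2], [1,3], [1,4], [1,5], [2,3], [2,4], [2,5], [3,4], [3,5], [4,5]
  2-simplices (10): [0,1,2], [0,1,5], [0,2,4], [0,3,4], [0,3,5], [1,2,3], [1,3,4], [1,4,5], [2,3,5], [2,4,5]

giving chain groups C_0 ≅ Z^6, C_1 ≅ Z^15, C_2 ≅ Z^10.

The boundary map ∂_1: C_1 → C_0 maps an edge to its endpoints' difference, ∂[p,q] = q − p.
The resulting 6×15 matrix has rank 5, and its Smith normal form has invariant factors (1,1,1,1,1).

The boundary map ∂_2: C_2 → C_1 sends each 2-simplex [p,q,r] to [q,r] − [p,r] + [p,q]. For instance
  ∂[1,2,3] = [2,3] − [1,3] + [1,2],
  ∂[0,3,4] = [3,4] − [0,4] + [0,3].
The 15×10 boundary matrix has rank 10 and Smith normal form diag(1,1,1,1,1,1,1,1,1,2).

From H_k ≅ ker(∂_k) / im(∂_{k+1}) we obtain:

  H_2: rank ker ∂_2 − rank ∂_3 = (10 − 10) − 0 = 0, and there is no ∂_3, so H_2 = 0.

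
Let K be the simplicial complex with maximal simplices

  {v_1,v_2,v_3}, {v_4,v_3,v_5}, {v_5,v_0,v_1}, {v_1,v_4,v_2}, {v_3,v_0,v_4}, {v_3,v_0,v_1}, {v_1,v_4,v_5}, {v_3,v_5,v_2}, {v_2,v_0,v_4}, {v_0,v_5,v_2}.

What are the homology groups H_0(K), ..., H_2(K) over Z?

Fix the vertex order v_0 < v_1 < v_2 < v_3 < v_4 < v_5 and write every simplex with vertices in increasing order. Then dim K = 2 and the simplices of K are:

  0-simplices (6): [v_0], [v_1], [v_2], [v_3], [v_4], [v_5]
  1-simplices (15): (15 of them)
  2-simplices (10): [v_0,v_1,v_3], [v_0,v_1,v_5], [v_0,v_2,v_4], [v_0,v_2,v_5], [v_0,v_3,v_4], [v_1,v_2,v_3], [v_1,v_2,v_4], [v_1,v_4,v_5], [v_2,v_3,v_5], [v_3,v_4,v_5]

giving chain groups C_0 ≅ Z^6, C_1 ≅ Z^15, C_2 ≅ Z^10.

Boundary ∂_1: C_1 → C_0 is given by ∂[p,q] = [q] − [p].
As a 6×15 matrix over Z this has rank 5, with invariant factors (1,1,1,1,1).

The boundary map ∂_2: C_2 → C_1 maps a triangle to the signed sum of its edges. For instance
  ∂[v_3,v_4,v_5] = [v_4,v_5] − [v_3,v_5] + [v_3,v_4],
  ∂[v_1,v_2,v_3] = [v_2,v_3] − [v_1,v_3] + [v_1,v_2].
The 15×10 boundary matrix has rank 10 and Smith normal form diag(1,1,1,1,1,1,1,1,1,2).

Now H_k = ker ∂_k / im ∂_{k+1}, so:

  H_0: rank C_0 − rank ∂_1 = 6 − 5 = 1, and the invariant factors of ∂_1 are all 1, so H_0 = Z.
  H_1: rank ker ∂_1 − rank ∂_2 = (15 − 5) − 10 = 0, and ∂_2 has invariant factor 2 > 1, so H_1 = Z/2Z.
  H_2: rank ker ∂_2 − rank ∂_3 = (10 − 10) − 0 = 0, and there is no ∂_3, so H_2 = 0.

H_0 ≅ Z,  H_1 ≅ Z/2Z,  H_2 = 0.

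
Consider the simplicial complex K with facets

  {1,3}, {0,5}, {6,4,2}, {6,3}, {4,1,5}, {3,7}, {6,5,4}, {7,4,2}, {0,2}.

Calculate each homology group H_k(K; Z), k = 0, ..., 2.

H_0 = Z,  H_1 = Z^3,  H_2 = 0.

We work with the vertex ordering 0 < 1 < 2 < 3 < 4 < 5 < 6 < 7. The simplices of K, each written with vertices in increasing order, are:

  0-simplices (8): [0], [1], [2], [3], [4], [5], [6], [7]
  1-simplices (14): [0,2], [0,5], [1,3], [1,4], [1,5], [2,4], [2,6], [2,7], [3,6], [3,7], [4,5], [4,6], [4,7], [5,6]
  2-simplices (4): [1,4,5], [2,4,6], [2,4,7], [4,5,6]

Hence C_0 ≅ Z^8, C_1 ≅ Z^14, C_2 ≅ Z^4.

Boundary ∂_1: C_1 → C_0 sends each edge [p,q] (with p < q) to q − p.
The 8×14 boundary matrix has rank 7 and Smith normal form diag(1,1,1,1,1,1,1).

The boundary map ∂_2: C_2 → C_1 sends each 2-simplex [p,q,r] to [q,r] − [p,r] + [p,q]. For instance
  ∂[4,5,6] = [5,6] − [4,6] + [4,5],
  ∂[2,4,6] = [4,6] − [2,6] + [2,4].
The 14×4 boundary matrix has rank 4 and Smith normal form diag(1,1,1,1).

Now H_k = ker ∂_k / im ∂_{k+1}, so:

  H_0: rank C_0 − rank ∂_1 = 8 − 7 = 1, and the invariant factors of ∂_1 are all 1, so H_0 = Z.
  H_1: rank ker ∂_1 − rank ∂_2 = (14 − 7) − 4 = 3, and the invariant factors of ∂_2 are all 1, so H_1 = Z^3.
  H_2: rank ker ∂_2 − rank ∂_3 = (4 − 4) − 0 = 0, and there is no ∂_3, so H_2 = 0.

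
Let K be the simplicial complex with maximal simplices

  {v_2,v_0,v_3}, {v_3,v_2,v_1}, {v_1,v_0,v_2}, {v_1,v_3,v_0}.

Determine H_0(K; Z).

K has 4 vertices, 6 edges, 4 triangles.
rank ∂_0 = 0, rank ∂_1 = 3 ⇒ b_0 = 4 − 0 − 3 = 1; all invariant factors of ∂_1 are 1 so no torsion. So H_0 ≅ Z.

H_0 = Z.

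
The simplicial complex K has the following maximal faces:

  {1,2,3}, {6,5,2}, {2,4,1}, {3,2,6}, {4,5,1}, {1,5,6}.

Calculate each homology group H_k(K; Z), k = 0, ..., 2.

H_0 ≅ Z,  H_1 ≅ Z,  H_2 = 0.

We work with the vertex ordering 1 < 2 < 3 < 4 < 5 < 6. The simplices of K, each written with vertices in increasing order, are:

  0-simplices (6): [1], [2], [3], [4], [5], [6]
  1-simplices (12): [1,2], [1,3], [1,4], [1,5], [1,6], [2,3], [2,4], [2,5], [2,6], [3,6], [4,5], [5,6]
  2-simplices (6): [1,2,3], [1,2,4], [1,4,5], [1,5,6], [2,3,6], [2,5,6]

giving chain groups C_0 ≅ Z^6, C_1 ≅ Z^12, C_2 ≅ Z^6.

∂_1: C_1 → C_0 maps an edge to its endpoints' difference, ∂[p,q] = q − p.
The 6×12 boundary matrix has rank 5 and Smith normal form diag(1,1,1,1,1).

Boundary ∂_2: C_2 → C_1 sends each 2-simplex [p,q,r] to [q,r] − [p,r] + [p,q]. For instance
  ∂[1,2,4] = [2,4] − [1,4] + [1,2],
  ∂[1,4,5] = [4,5] − [1,5] + [1,4].
As a 12×6 matrix over Z this has rank 6, with invariant factors (1,1,1,1,1,1).

Computing H_k = (kernel of ∂_k) / (image of ∂_{k+1}):

  H_0: rank C_0 − rank ∂_1 = 6 − 5 = 1, and the invariant factors of ∂_1 are all 1, so H_0 = Z.
  H_1: rank ker ∂_1 − rank ∂_2 = (12 − 5) − 6 = 1, and the invariant factors of ∂_2 are all 1, so H_1 = Z.
  H_2: rank ker ∂_2 − rank ∂_3 = (6 − 6) − 0 = 0, and there is no ∂_3, so H_2 = 0.

As a check, the Euler characteristic is 6 − 12 + 6 = 0, which agrees with 1 − 1 + 0 = 0.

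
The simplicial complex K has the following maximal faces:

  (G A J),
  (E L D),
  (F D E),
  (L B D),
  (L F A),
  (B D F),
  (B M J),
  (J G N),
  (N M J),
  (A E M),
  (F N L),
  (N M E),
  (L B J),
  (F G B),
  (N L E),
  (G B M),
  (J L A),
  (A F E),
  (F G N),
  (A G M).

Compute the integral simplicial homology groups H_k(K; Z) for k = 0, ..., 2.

Fix the vertex order A < B < D < E < F < G < J < L < M < N and write every simplex with vertices in increasing order. Then dim K = 2 and the simplices of K are:

  0-simplices (10): A, B, D, E, F, G, J, L, M, N
  1-simplices (30): AE, AF, AG, AJ, AL, AM, BD, BF, BG, BJ, BL, BM, DE, DF, DL, EF, EL, EM, EN, FG, FL, FN, GJ, GM, GN, JL, JM, JN, LN, MN
  2-simplices (20): AEF, AEM, AFL, AGJ, AGM, AJL, BDF, BDL, BFG, BGM, BJL, BJM, DEF, DEL, ELN, EMN, FGN, FLN, GJN, JMN

Hence C_0 ≅ Z^10, C_1 ≅ Z^30, C_2 ≅ Z^20.

Boundary ∂_1: C_1 → C_0 maps an edge to its endpoints' difference, ∂[p,q] = q − p. For instance
  ∂DL = L − D.
The 10×30 boundary matrix has rank 9 and Smith normal form diag(1,1,1,1,1,1,1,1,1).

The boundary map ∂_2: C_2 → C_1 sends each 2-simplex [p,q,r] to [q,r] − [p,r] + [p,q]. For instance
  ∂FGN = GN − FN + FG,
  ∂AFL = FL − AL + AF.
This gives a 30×20 integer matrix of rank 20; reducing to Smith normal form yields diagonal entries (1,1,1,1,1,1,1,1,1,1,1,1,1,1,1,1,1,1,1,2).

From H_k ≅ ker(∂_k) / im(∂_{k+1}) we obtain:

  H_0: rank C_0 − rank ∂_1 = 10 − 9 = 1, and the invariant factors of ∂_1 are all 1, so H_0 ≅ Z.
  H_1: rank ker ∂_1 − rank ∂_2 = (30 − 9) − 20 = 1, and ∂_2 has invariant factor 2 > 1, so H_1 ≅ Z ⊕ Z_2.
  H_2: rank ker ∂_2 − rank ∂_3 = (20 − 20) − 0 = 0, and there is no ∂_3, so H_2 ≅ 0.

H_0 ≅ Z,  H_1 ≅ Z ⊕ Z_2,  H_2 = 0.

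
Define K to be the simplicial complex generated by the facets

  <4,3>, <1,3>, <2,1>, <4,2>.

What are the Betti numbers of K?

b_0 = 1, b_1 = 1.

K has 4 vertices, 4 edges.
rank ∂_0 = 0, rank ∂_1 = 3 ⇒ b_0 = 4 − 0 − 3 = 1; all invariant factors of ∂_1 are 1 so no torsion. So H_0 ≅ Z.
rank ∂_1 = 3, rank ∂_2 = 0 ⇒ b_1 = 4 − 3 − 0 = 1. So H_1 ≅ Z.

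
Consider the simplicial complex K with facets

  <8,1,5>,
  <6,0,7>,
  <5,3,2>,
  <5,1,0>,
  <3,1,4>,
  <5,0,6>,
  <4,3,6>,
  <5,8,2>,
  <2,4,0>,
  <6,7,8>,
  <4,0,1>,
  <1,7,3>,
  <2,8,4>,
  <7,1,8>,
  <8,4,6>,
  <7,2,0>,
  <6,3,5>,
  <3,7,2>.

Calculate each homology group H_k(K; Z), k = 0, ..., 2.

Fix the vertex order 0 < 1 < 2 < 3 < 4 < 5 < 6 < 7 < 8 and write every simplex with vertices in increasing order. Then dim K = 2 and the simplices of K are:

  0-simplices (9): [0], [1], [2], [3], [4], [5], [6], [7], [8]
  1-simplices (27): (27 of them)
  2-simplices (18): [0,1,4], [0,1,5], [0,2,4], [0,2,7], [0,5,6], [0,6,7], [1,3,4], [1,3,7], [1,5,8], [1,7,8], [2,3,5], [2,3,7], [2,4,8], [2,5,8], [3,4,6], [3,5,6], [4,6,8], [6,7,8]

Hence C_0 ≅ Z^9, C_1 ≅ Z^27, C_2 ≅ Z^18.

The boundary map ∂_1: C_1 → C_0 is given by ∂[p,q] = [q] − [p].
The 9×27 boundary matrix has rank 8 and Smith normal form diag(1,1,1,1,1,1,1,1).

Boundary ∂_2: C_2 → C_1 maps a triangle to the signed sum of its edges. For instance
  ∂[2,5,8] = [5,8] − [2,8] + [2,5],
  ∂[2,3,7] = [3,7] − [2,7] + [2,3].
The resulting 27×18 matrix has rank 17, and its Smith normal form has invariant factors (1,1,1,1,1,1,1,1,1,1,1,1,1,1,1,1,1).

Computing H_k = (kernel of ∂_k) / (image of ∂_{k+1}):

  H_0: rank C_0 − rank ∂_1 = 9 − 8 = 1, and the invariant factors of ∂_1 are all 1, so H_0 = Z.
  H_1: rank ker ∂_1 − rank ∂_2 = (27 − 8) − 17 = 2, and the invariant factors of ∂_2 are all 1, so H_1 = Z^2.
  H_2: rank ker ∂_2 − rank ∂_3 = (18 − 17) − 0 = 1, and there is no ∂_3, so H_2 = Z.

H_0 = Z,  H_1 = Z^2,  H_2 = Z.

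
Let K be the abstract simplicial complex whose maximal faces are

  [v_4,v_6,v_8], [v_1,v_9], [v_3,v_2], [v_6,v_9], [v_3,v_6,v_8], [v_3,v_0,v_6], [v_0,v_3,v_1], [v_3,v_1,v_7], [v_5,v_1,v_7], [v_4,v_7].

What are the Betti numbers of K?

b_0 = 1, b_1 = 2, b_2 = 0.

Take the total order v_0 < v_1 < v_2 < v_3 < v_4 < v_5 < v_6 < v_7 < v_8 < v_9 on the vertex set. Then K (dimension 2) consists of the simplices:

  0-simplices (10): [v_0], [v_1], [v_2], [v_3], [v_4], [v_5], [v_6], [v_7], [v_8], [v_9]
  1-simplices (17): (17 of them)
  2-simplices (6): [v_0,v_1,v_3], [v_0,v_3,v_6], [v_1,v_3,v_7], [v_1,v_5,v_7], [v_3,v_6,v_8], [v_4,v_6,v_8]

Hence C_0 ≅ Z^10, C_1 ≅ Z^17, C_2 ≅ Z^6.

Boundary ∂_1: C_1 → C_0 sends each edge [p,q] (with p < q) to q − p. For instance
  ∂[v_1,v_7] = [v_7] − [v_1].
The 10×17 boundary matrix has rank 9 and Smith normal form diag(1,1,1,1,1,1,1,1,1).

Boundary ∂_2: C_2 → C_1 sends each 2-simplex [p,q,r] to [q,r] − [p,r] + [p,q]. For instance
  ∂[v_1,v_3,v_7] = [v_3,v_7] − [v_1,v_7] + [v_1,v_3],
  ∂[v_1,v_5,v_7] = [v_5,v_7] − [v_1,v_7] + [v_1,v_5].
The resulting 17×6 matrix has rank 6, and its Smith normal form has invariant factors (1,1,1,1,1,1).

Computing H_k = (kernel of ∂_k) / (image of ∂_{k+1}):

  H_0: rank C_0 − rank ∂_1 = 10 − 9 = 1, and the invariant factors of ∂_1 are all 1, so H_0 = Z.
  H_1: rank ker ∂_1 − rank ∂_2 = (17 − 9) − 6 = 2, and the invariant factors of ∂_2 are all 1, so H_1 = Z^2.
  H_2: rank ker ∂_2 − rank ∂_3 = (6 − 6) − 0 = 0, and there is no ∂_3, so H_2 = 0.

Hence the Betti numbers are b_0 = 1, b_1 = 2, b_2 = 0.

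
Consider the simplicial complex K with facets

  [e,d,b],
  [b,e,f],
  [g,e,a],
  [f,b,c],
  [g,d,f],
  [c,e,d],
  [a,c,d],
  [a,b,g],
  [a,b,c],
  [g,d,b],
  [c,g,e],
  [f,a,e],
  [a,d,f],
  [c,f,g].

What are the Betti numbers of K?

b_0 = 1, b_1 = 2, b_2 = 1.

We work with the vertex ordering a < b < c < d < e < f < g. The simplices of K, each written with vertices in increasing order, are:

  0-simplices (7): a, b, c, d, e, f, g
  1-simplices (21): ab, ac, ad, ae, af, ag, bc, bd, be, bf, bg, cd, ce, cf, cg, de, df, dg, ef, eg, fg
  2-simplices (14): abc, abg, acd, adf, aef, aeg, bcf, bde, bdg, bef, cde, ceg, cfg, dfg

giving chain groups C_0 ≅ Z^7, C_1 ≅ Z^21, C_2 ≅ Z^14.

∂_1: C_1 → C_0 maps an edge to its endpoints' difference, ∂[p,q] = q − p.
The 7×21 boundary matrix has rank 6 and Smith normal form diag(1,1,1,1,1,1).

The boundary map ∂_2: C_2 → C_1 maps a triangle to the signed sum of its edges. For instance
  ∂bcf = cf − bf + bc,
  ∂bef = ef − bf + be.
The 21×14 boundary matrix has rank 13 and Smith normal form diag(1,1,1,1,1,1,1,1,1,1,1,1,1).

Computing H_k = (kernel of ∂_k) / (image of ∂_{k+1}):

  H_0: rank C_0 − rank ∂_1 = 7 − 6 = 1, and the invariant factors of ∂_1 are all 1, so H_0 = Z.
  H_1: rank ker ∂_1 − rank ∂_2 = (21 − 6) − 13 = 2, and the invariant factors of ∂_2 are all 1, so H_1 = Z^2.
  H_2: rank ker ∂_2 − rank ∂_3 = (14 − 13) − 0 = 1, and there is no ∂_3, so H_2 = Z.

Hence the Betti numbers are b_0 = 1, b_1 = 2, b_2 = 1.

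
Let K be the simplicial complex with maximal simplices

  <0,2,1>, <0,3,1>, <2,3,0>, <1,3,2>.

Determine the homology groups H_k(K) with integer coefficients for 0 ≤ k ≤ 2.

H_0 = Z,  H_1 = 0,  H_2 = Z.

We work with the vertex ordering 0 < 1 < 2 < 3. The simplices of K, each written with vertices in increasing order, are:

  0-simplices (4): [0], [1], [2], [3]
  1-simplices (6): [0,1], [0,2], [0,3], [1,2], [1,3], [2,3]
  2-simplices (4): [0,1,2], [0,1,3], [0,2,3], [1,2,3]

Hence C_0 ≅ Z^4, C_1 ≅ Z^6, C_2 ≅ Z^4.

Boundary ∂_1: C_1 → C_0 is given by ∂[p,q] = [q] − [p]. For instance
  ∂[0,3] = [3] − [0].
The 4×6 boundary matrix has rank 3 and Smith normal form diag(1,1,1).

Boundary ∂_2: C_2 → C_1 maps a triangle to the signed sum of its edges. For instance
  ∂[0,2,3] = [2,3] − [0,3] + [0,2],
  ∂[0,1,2] = [1,2] − [0,2] + [0,1].
This gives a 6×4 integer matrix of rank 3; reducing to Smith normal form yields diagonal entries (1,1,1).

Now H_k = ker ∂_k / im ∂_{k+1}, so:

  H_0: rank C_0 − rank ∂_1 = 4 − 3 = 1, and the invariant factors of ∂_1 are all 1, so H_0 ≅ Z.
  H_1: rank ker ∂_1 − rank ∂_2 = (6 − 3) − 3 = 0, and the invariant factors of ∂_2 are all 1, so H_1 ≅ 0.
  H_2: rank ker ∂_2 − rank ∂_3 = (4 − 3) − 0 = 1, and there is no ∂_3, so H_2 ≅ Z.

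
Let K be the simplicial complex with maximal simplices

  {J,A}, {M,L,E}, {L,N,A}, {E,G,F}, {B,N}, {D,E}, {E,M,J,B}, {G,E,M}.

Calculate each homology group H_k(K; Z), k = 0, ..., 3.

Take the total order A < B < D < E < F < G < J < L < M < N on the vertex set. Then K (dimension 3) consists of the simplices:

  0-simplices (10): A, B, D, E, F, G, J, L, M, N
  1-simplices (18): AJ, AL, AN, BE, BJ, BM, BN, DE, EF, EG, EJ, EL, EM, FG, GM, JM, LM, LN
  2-simplices (8): ALN, BEJ, BEM, BJM, EFG, EGM, EJM, ELM
  3-simplices (1): BEJM

so the chain groups are C_0 ≅ Z^10, C_1 ≅ Z^18, C_2 ≅ Z^8, C_3 ≅ Z^1.

Boundary ∂_1: C_1 → C_0 maps an edge to its endpoints' difference, ∂[p,q] = q − p. For instance
  ∂FG = G − F.
As a 10×18 matrix over Z this has rank 9, with invariant factors (1,1,1,1,1,1,1,1,1).

∂_2: C_2 → C_1 acts by ∂[p,q,r] = [q,r] − [p,r] + [p,q]. For instance
  ∂ELM = LM − EM + EL,
  ∂EGM = GM − EM + EG.
The 18×8 boundary matrix has rank 7 and Smith normal form diag(1,1,1,1,1,1,1).

∂_3: C_3 → C_2 sends each 3-simplex σ to the alternating sum Σ_i (−1)^i (σ with its i-th vertex removed). For instance
  ∂BEJM = EJM − BJM + BEM − BEJ.
This gives a 8×1 integer matrix of rank 1; reducing to Smith normal form yields diagonal entries (1).

Computing H_k = (kernel of ∂_k) / (image of ∂_{k+1}):

  H_0: rank C_0 − rank ∂_1 = 10 − 9 = 1, and the invariant factors of ∂_1 are all 1, so H_0 ≅ Z.
  H_1: rank ker ∂_1 − rank ∂_2 = (18 − 9) − 7 = 2, and the invariant factors of ∂_2 are all 1, so H_1 ≅ Z^2.
  H_2: rank ker ∂_2 − rank ∂_3 = (8 − 7) − 1 = 0, and the invariant factors of ∂_3 are all 1, so H_2 ≅ 0.
  H_3: rank ker ∂_3 − rank ∂_4 = (1 − 1) − 0 = 0, and there is no ∂_4, so H_3 ≅ 0.

H_0 = Z,  H_1 = Z^2,  H_2 = 0,  H_3 = 0.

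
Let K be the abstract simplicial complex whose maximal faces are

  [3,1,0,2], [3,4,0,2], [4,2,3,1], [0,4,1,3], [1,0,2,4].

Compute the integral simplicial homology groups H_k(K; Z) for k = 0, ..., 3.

K has 5 vertices, 10 edges, 10 triangles, 5 3-simplices.
rank ∂_0 = 0, rank ∂_1 = 4 ⇒ b_0 = 5 − 0 − 4 = 1; all invariant factors of ∂_1 are 1 so no torsion. So H_0 ≅ Z.
rank ∂_1 = 4, rank ∂_2 = 6 ⇒ b_1 = 10 − 4 − 6 = 0; all invariant factors of ∂_2 are 1 so no torsion. So H_1 ≅ 0.
rank ∂_2 = 6, rank ∂_3 = 4 ⇒ b_2 = 10 − 6 − 4 = 0; all invariant factors of ∂_3 are 1 so no torsion. So H_2 ≅ 0.
rank ∂_3 = 4, rank ∂_4 = 0 ⇒ b_3 = 5 − 4 − 0 = 1. So H_3 ≅ Z.

H_0 ≅ Z,  H_1 = 0,  H_2 = 0,  H_3 ≅ Z.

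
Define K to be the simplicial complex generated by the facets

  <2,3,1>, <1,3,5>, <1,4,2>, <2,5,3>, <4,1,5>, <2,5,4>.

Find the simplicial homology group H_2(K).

H_2 = Z.

Take the total order 1 < 2 < 3 < 4 < 5 on the vertex set. Then K (dimension 2) consists of the simplices:

  0-simplices (5): [1], [2], [3], [4], [5]
  1-simplices (9): [1,2], [1,3], [1,4], [1,5], [2,3], [2,4], [2,5], [3,5], [4,5]
  2-simplices (6): [1,2,3], [1,2,4], [1,3,5], [1,4,5], [2,3,5], [2,4,5]

so the chain groups are C_0 ≅ Z^5, C_1 ≅ Z^9, C_2 ≅ Z^6.

Boundary ∂_1: C_1 → C_0 sends each edge [p,q] (with p < q) to q − p.
This gives a 5×9 integer matrix of rank 4; reducing to Smith normal form yields diagonal entries (1,1,1,1).

Boundary ∂_2: C_2 → C_1 acts by ∂[p,q,r] = [q,r] − [p,r] + [p,q]. For instance
  ∂[2,4,5] = [4,5] − [2,5] + [2,4],
  ∂[1,2,3] = [2,3] − [1,3] + [1,2].
The 9×6 boundary matrix has rank 5 and Smith normal form diag(1,1,1,1,1).

Computing H_k = (kernel of ∂_k) / (image of ∂_{k+1}):

  H_2: rank ker ∂_2 − rank ∂_3 = (6 − 5) − 0 = 1, and there is no ∂_3, so H_2 = Z.

(K is a triangulation of the 2-sphere S^2.)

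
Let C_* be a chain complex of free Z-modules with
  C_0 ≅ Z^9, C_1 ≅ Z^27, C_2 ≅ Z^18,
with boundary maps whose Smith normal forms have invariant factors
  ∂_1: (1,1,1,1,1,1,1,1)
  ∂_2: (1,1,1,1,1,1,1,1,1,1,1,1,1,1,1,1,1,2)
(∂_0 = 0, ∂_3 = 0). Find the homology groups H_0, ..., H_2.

H_0: b_0 = 9 − 0 − 8 = 1; torsion from ∂_1 factors > 1: none. So H_0 = Z.
H_1: b_1 = 27 − 8 − 18 = 1; torsion from ∂_2 factors > 1: [2]. So H_1 = Z ⊕ Z/2.
H_2: b_2 = 18 − 18 − 0 = 0; torsion from ∂_3 factors > 1: none. So H_2 = 0.

H_0 = Z,  H_1 = Z ⊕ Z/2,  H_2 = 0.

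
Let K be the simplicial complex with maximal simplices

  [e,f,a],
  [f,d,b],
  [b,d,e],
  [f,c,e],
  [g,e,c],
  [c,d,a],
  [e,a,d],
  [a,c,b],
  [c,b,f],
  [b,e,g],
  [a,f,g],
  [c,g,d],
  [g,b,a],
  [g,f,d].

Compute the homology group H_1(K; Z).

Order the vertices as a < b < c < d < e < f < g. Listing each simplex with vertices in this order, K has dimension 2 with simplices:

  0-simplices (7): a, b, c, d, e, f, g
  1-simplices (21): ab, ac, ad, ae, af, ag, bc, bd, be, bf, bg, cd, ce, cf, cg, de, df, dg, ef, eg, fg
  2-simplices (14): abc, abg, acd, ade, aef, afg, bcf, bde, bdf, beg, cdg, cef, ceg, dfg

giving chain groups C_0 ≅ Z^7, C_1 ≅ Z^21, C_2 ≅ Z^14.

∂_1: C_1 → C_0 sends each edge [p,q] (with p < q) to q − p. For instance
  ∂bf = f − b.
The 7×21 boundary matrix has rank 6 and Smith normal form diag(1,1,1,1,1,1).

∂_2: C_2 → C_1 acts by ∂[p,q,r] = [q,r] − [p,r] + [p,q]. For instance
  ∂acd = cd − ad + ac,
  ∂cdg = dg − cg + cd.
The 21×14 boundary matrix has rank 13 and Smith normal form diag(1,1,1,1,1,1,1,1,1,1,1,1,1).

From H_k ≅ ker(∂_k) / im(∂_{k+1}) we obtain:

  H_1: rank ker ∂_1 − rank ∂_2 = (21 − 6) − 13 = 2, and the invariant factors of ∂_2 are all 1, so H_1 = Z^2.

(K is a triangulation of the torus T^2.)

H_1 = Z^2.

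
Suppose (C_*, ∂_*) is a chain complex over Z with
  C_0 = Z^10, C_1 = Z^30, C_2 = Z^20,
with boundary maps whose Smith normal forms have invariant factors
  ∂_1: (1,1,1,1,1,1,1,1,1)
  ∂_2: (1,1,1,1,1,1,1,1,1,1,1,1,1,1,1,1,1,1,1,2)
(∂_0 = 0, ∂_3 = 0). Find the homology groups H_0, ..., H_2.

H_0 = Z,  H_1 = Z ⊕ Z/2Z,  H_2 = 0.

H_0: b_0 = 10 − 0 − 9 = 1; torsion from ∂_1 factors > 1: none. So H_0 = Z.
H_1: b_1 = 30 − 9 − 20 = 1; torsion from ∂_2 factors > 1: [2]. So H_1 = Z ⊕ Z/2Z.
H_2: b_2 = 20 − 20 − 0 = 0; torsion from ∂_3 factors > 1: none. So H_2 = 0.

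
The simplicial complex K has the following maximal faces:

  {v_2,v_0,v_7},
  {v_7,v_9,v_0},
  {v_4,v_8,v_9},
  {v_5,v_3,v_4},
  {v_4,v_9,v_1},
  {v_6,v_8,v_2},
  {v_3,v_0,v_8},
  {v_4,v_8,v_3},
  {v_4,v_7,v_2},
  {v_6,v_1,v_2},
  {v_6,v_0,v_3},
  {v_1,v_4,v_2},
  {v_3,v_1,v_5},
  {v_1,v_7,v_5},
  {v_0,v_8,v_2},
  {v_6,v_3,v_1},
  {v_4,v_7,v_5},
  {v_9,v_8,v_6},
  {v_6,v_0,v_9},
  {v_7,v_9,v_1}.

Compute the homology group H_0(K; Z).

Take the total order v_0 < v_1 < v_2 < v_3 < v_4 < v_5 < v_6 < v_7 < v_8 < v_9 on the vertex set. Then K (dimension 2) consists of the simplices:

  0-simplices (10): [v_0], [v_1], [v_2], [v_3], [v_4], [v_5], [v_6], [v_7], [v_8], [v_9]
  1-simplices (30): (30 of them)
  2-simplices (20): (20 of them)

so the chain groups are C_0 ≅ Z^10, C_1 ≅ Z^30, C_2 ≅ Z^20.

∂_1: C_1 → C_0 maps an edge to its endpoints' difference, ∂[p,q] = q − p. For instance
  ∂[v_1,v_9] = [v_9] − [v_1].
The 10×30 boundary matrix has rank 9 and Smith normal form diag(1,1,1,1,1,1,1,1,1).

∂_2: C_2 → C_1 maps a triangle to the signed sum of its edges. For instance
  ∂[v_4,v_5,v_7] = [v_5,v_7] − [v_4,v_7] + [v_4,v_5],
  ∂[v_1,v_5,v_7] = [v_5,v_7] − [v_1,v_7] + [v_1,v_5].
The 30×20 boundary matrix has rank 20 and Smith normal form diag(1,1,1,1,1,1,1,1,1,1,1,1,1,1,1,1,1,1,1,2).

Reading off H_k = ker ∂_k / im ∂_{k+1}:

  H_0: rank C_0 − rank ∂_1 = 10 − 9 = 1, and the invariant factors of ∂_1 are all 1, so H_0 = Z.

(K is a triangulation of the Klein bottle.)

H_0 = Z.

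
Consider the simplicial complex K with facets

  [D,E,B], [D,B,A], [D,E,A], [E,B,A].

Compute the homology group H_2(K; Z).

H_2 = Z.

K has 4 vertices, 6 edges, 4 triangles.
rank ∂_2 = 3, rank ∂_3 = 0 ⇒ b_2 = 4 − 3 − 0 = 1. So H_2 ≅ Z.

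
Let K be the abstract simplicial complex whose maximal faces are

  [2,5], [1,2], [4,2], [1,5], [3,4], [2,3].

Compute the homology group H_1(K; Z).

H_1 ≅ Z^2.

Fix the vertex order 1 < 2 < 3 < 4 < 5 and write every simplex with vertices in increasing order. Then dim K = 1 and the simplices of K are:

  0-simplices (5): [1], [2], [3], [4], [5]
  1-simplices (6): [1,2], [1,5], [2,3], [2,4], [2,5], [3,4]

Hence C_0 ≅ Z^5, C_1 ≅ Z^6.

The boundary map ∂_1: C_1 → C_0 sends each edge [p,q] (with p < q) to q − p.
The 5×6 boundary matrix has rank 4 and Smith normal form diag(1,1,1,1).

Now H_k = ker ∂_k / im ∂_{k+1}, so:

  H_1: rank ker ∂_1 − rank ∂_2 = (6 − 4) − 0 = 2, and there is no ∂_2, so H_1 ≅ Z^2.

(K is a triangulation of a wedge of 2 circles.)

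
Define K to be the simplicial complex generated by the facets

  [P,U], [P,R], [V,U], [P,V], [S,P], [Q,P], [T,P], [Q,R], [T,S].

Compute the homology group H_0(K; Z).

We work with the vertex ordering P < Q < R < S < T < U < V. The simplices of K, each written with vertices in increasing order, are:

  0-simplices (7): P, Q, R, S, T, U, V
  1-simplices (9): PQ, PR, PS, PT, PU, PV, QR, ST, UV

giving chain groups C_0 ≅ Z^7, C_1 ≅ Z^9.

The boundary map ∂_1: C_1 → C_0 is given by ∂[p,q] = [q] − [p]. For instance
  ∂PS = S − P.
The resulting 7×9 matrix has rank 6, and its Smith normal form has invariant factors (1,1,1,1,1,1).

From H_k ≅ ker(∂_k) / im(∂_{k+1}) we obtain:

  H_0: rank C_0 − rank ∂_1 = 7 − 6 = 1, and the invariant factors of ∂_1 are all 1, so H_0 = Z.

H_0 = Z.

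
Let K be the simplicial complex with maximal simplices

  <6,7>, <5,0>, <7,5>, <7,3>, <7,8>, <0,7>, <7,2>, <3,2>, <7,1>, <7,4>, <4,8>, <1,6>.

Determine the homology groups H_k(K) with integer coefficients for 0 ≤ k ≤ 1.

H_0 = Z,  H_1 = Z^4.

K has 9 vertices, 12 edges.
rank ∂_0 = 0, rank ∂_1 = 8 ⇒ b_0 = 9 − 0 − 8 = 1; all invariant factors of ∂_1 are 1 so no torsion. So H_0 = Z.
rank ∂_1 = 8, rank ∂_2 = 0 ⇒ b_1 = 12 − 8 − 0 = 4. So H_1 = Z^4.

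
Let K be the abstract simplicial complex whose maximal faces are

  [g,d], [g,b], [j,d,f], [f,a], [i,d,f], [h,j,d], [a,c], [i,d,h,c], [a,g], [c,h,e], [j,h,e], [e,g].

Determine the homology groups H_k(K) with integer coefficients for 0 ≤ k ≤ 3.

H_0 ≅ Z,  H_1 ≅ Z^3,  H_2 = 0,  H_3 = 0.

K has 10 vertices, 20 edges, 9 triangles, 1 3-simplex.
rank ∂_0 = 0, rank ∂_1 = 9 ⇒ b_0 = 10 − 0 − 9 = 1; all invariant factors of ∂_1 are 1 so no torsion. So H_0 = Z.
rank ∂_1 = 9, rank ∂_2 = 8 ⇒ b_1 = 20 − 9 − 8 = 3; all invariant factors of ∂_2 are 1 so no torsion. So H_1 = Z^3.
rank ∂_2 = 8, rank ∂_3 = 1 ⇒ b_2 = 9 − 8 − 1 = 0; all invariant factors of ∂_3 are 1 so no torsion. So H_2 = 0.
rank ∂_3 = 1, rank ∂_4 = 0 ⇒ b_3 = 1 − 1 − 0 = 0. So H_3 = 0.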